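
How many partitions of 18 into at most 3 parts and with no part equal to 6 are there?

30

There are too many to list fully; the first 12 (by largest part) are:
18
1,17
2,16
1,1,16
3,15
1,2,15
4,14
1,3,14
2,2,14
5,13
1,4,13
2,3,13
…and 18 more, for 30 total.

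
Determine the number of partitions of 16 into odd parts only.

A partial list (first 12 by largest part):
15+1
13+3
13+1+1+1
11+5
11+3+1+1
11+1+1+1+1+1
9+7
9+5+1+1
9+3+3+1
9+3+1+1+1+1
9+1+1+1+1+1+1+1
7+7+1+1
…and 20 more, for 32 total.

32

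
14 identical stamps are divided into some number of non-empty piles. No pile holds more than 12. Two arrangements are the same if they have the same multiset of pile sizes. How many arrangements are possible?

A full systematic count gives 133.

133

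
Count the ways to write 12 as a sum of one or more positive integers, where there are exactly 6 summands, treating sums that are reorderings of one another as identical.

They are:
1 + 1 + 1 + 1 + 1 + 7
1 + 1 + 1 + 1 + 2 + 6
1 + 1 + 1 + 1 + 3 + 5
1 + 1 + 1 + 2 + 2 + 5
1 + 1 + 1 + 1 + 4 + 4
1 + 1 + 1 + 2 + 3 + 4
1 + 1 + 2 + 2 + 2 + 4
1 + 1 + 1 + 3 + 3 + 3
1 + 1 + 2 + 2 + 3 + 3
1 + 2 + 2 + 2 + 2 + 3
2 + 2 + 2 + 2 + 2 + 2
That's 11 in total.

11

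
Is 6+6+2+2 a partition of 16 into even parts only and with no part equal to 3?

Yes

The parts sum to 16, and the condition 'every summand is even' holds; the condition 'no summand equals 3' holds.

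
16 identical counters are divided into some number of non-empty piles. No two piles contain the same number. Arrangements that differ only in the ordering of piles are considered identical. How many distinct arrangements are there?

32

A partial list (first 12 by largest part):
16
15,1
14,2
13,3
13,2,1
12,4
12,3,1
11,5
11,4,1
11,3,2
10,6
10,5,1
…and 20 more, for 32 total.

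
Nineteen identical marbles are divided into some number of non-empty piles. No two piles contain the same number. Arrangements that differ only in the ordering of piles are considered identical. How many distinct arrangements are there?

A partial list (first 12 by largest part):
19
18, 1
17, 2
16, 3
16, 2, 1
15, 4
15, 3, 1
14, 5
14, 4, 1
14, 3, 2
13, 6
13, 5, 1
…and 42 more, for 54 total.

54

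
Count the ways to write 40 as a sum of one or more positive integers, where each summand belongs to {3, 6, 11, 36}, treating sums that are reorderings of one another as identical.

4

Enumerating:
11+11+6+6+6
11+11+6+6+3+3
11+11+6+3+3+3+3
11+11+3+3+3+3+3+3
That's 4 in total.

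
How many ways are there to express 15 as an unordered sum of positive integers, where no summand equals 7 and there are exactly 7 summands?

The partitions of 15 that satisfy the conditions:
1, 1, 1, 1, 1, 1, 9
1, 1, 1, 1, 1, 2, 8
1, 1, 1, 1, 1, 4, 6
1, 1, 1, 1, 2, 3, 6
1, 1, 1, 2, 2, 2, 6
1, 1, 1, 1, 1, 5, 5
1, 1, 1, 1, 2, 4, 5
1, 1, 1, 1, 3, 3, 5
1, 1, 1, 2, 2, 3, 5
1, 1, 2, 2, 2, 2, 5
1, 1, 1, 1, 3, 4, 4
1, 1, 1, 2, 2, 4, 4
1, 1, 1, 2, 3, 3, 4
1, 1, 2, 2, 2, 3, 4
1, 2, 2, 2, 2, 2, 4
1, 1, 1, 3, 3, 3, 3
1, 1, 2, 2, 3, 3, 3
1, 2, 2, 2, 2, 3, 3
2, 2, 2, 2, 2, 2, 3
Counting gives 19.

19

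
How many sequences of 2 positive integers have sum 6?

5

Equivalently, choose which 1 of the 5 gaps become plus signs: C(5,1) = 5.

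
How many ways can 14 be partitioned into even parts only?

15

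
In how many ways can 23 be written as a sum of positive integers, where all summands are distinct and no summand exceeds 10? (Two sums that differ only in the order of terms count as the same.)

36

A partial list (first 12 by largest part):
4+9+10
1+3+9+10
5+8+10
1+4+8+10
2+3+8+10
6+7+10
1+5+7+10
2+4+7+10
1+2+3+7+10
2+5+6+10
3+4+6+10
1+2+4+6+10
…and 24 more, for 36 total.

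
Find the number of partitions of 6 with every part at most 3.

7

The partitions of 6 that satisfy the conditions:
3+3
1+2+3
1+1+1+3
2+2+2
1+1+2+2
1+1+1+1+2
1+1+1+1+1+1
That's 7 in total.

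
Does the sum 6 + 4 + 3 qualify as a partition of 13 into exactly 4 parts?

No

The parts sum to 13, and the condition 'there are exactly 4 summands' is violated.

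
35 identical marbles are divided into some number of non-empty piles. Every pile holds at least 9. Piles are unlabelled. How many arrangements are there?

20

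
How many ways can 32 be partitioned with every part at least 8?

Enumerating:
32
24 + 8
23 + 9
22 + 10
21 + 11
20 + 12
19 + 13
18 + 14
17 + 15
16 + 16
16 + 8 + 8
15 + 9 + 8
14 + 10 + 8
14 + 9 + 9
13 + 11 + 8
13 + 10 + 9
12 + 12 + 8
12 + 11 + 9
12 + 10 + 10
11 + 11 + 10
8 + 8 + 8 + 8

21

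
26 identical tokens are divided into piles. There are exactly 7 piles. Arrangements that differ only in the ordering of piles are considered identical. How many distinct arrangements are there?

300

Counting exhaustively, 300 partitions satisfy the conditions.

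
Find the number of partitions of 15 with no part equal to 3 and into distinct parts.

17

Listing the qualifying partitions of 15:
15
14 + 1
13 + 2
12 + 2 + 1
11 + 4
10 + 5
10 + 4 + 1
9 + 6
9 + 5 + 1
9 + 4 + 2
8 + 7
8 + 6 + 1
8 + 5 + 2
8 + 4 + 2 + 1
7 + 6 + 2
7 + 5 + 2 + 1
6 + 5 + 4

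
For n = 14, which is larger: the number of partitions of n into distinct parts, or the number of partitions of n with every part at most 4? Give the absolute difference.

25

Partitions of 14 into distinct parts: 22.
Partitions of 14 with every part at most 4: 47.
|22 − 47| = 25.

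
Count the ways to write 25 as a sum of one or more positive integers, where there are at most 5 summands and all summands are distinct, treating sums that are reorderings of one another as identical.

A full systematic count gives 137.

137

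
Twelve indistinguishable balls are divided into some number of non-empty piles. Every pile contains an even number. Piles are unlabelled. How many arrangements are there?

11

Listing the qualifying partitions of 12:
12
2, 10
4, 8
2, 2, 8
6, 6
2, 4, 6
2, 2, 2, 6
4, 4, 4
2, 2, 4, 4
2, 2, 2, 2, 4
2, 2, 2, 2, 2, 2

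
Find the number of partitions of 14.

135

Systematic enumeration (by largest part, then next-largest, …) yields 135.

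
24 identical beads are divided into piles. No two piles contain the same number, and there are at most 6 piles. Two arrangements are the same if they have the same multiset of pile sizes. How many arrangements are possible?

Systematic enumeration (by largest part, then next-largest, …) yields 122.

122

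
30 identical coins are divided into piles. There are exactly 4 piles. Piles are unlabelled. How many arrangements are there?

A full systematic count gives 206.

206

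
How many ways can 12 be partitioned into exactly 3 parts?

12

Enumerating:
10 + 1 + 1
9 + 2 + 1
8 + 3 + 1
8 + 2 + 2
7 + 4 + 1
7 + 3 + 2
6 + 5 + 1
6 + 4 + 2
6 + 3 + 3
5 + 5 + 2
5 + 4 + 3
4 + 4 + 4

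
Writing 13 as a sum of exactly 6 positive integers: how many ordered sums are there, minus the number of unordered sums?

778

Ordered (compositions into 6 parts): C(12,5) = 792.
Unordered (partitions into 6 parts): 14.
Difference: 792 − 14 = 778.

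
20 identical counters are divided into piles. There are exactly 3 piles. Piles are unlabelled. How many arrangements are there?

33

A partial list (first 12 by largest part):
18,1,1
17,2,1
16,3,1
16,2,2
15,4,1
15,3,2
14,5,1
14,4,2
14,3,3
13,6,1
13,5,2
13,4,3
…and 21 more, for 33 total.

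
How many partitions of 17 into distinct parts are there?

A partial list (first 12 by largest part):
17
1, 16
2, 15
3, 14
1, 2, 14
4, 13
1, 3, 13
5, 12
1, 4, 12
2, 3, 12
6, 11
1, 5, 11
…and 26 more, for 38 total.

38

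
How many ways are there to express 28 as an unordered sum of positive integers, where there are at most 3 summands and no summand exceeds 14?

They are:
14 + 14
14 + 13 + 1
14 + 12 + 2
14 + 11 + 3
14 + 10 + 4
14 + 9 + 5
14 + 8 + 6
14 + 7 + 7
13 + 13 + 2
13 + 12 + 3
13 + 11 + 4
13 + 10 + 5
13 + 9 + 6
13 + 8 + 7
12 + 12 + 4
12 + 11 + 5
12 + 10 + 6
12 + 9 + 7
12 + 8 + 8
11 + 11 + 6
11 + 10 + 7
11 + 9 + 8
10 + 10 + 8
10 + 9 + 9
That's 24 in total.

24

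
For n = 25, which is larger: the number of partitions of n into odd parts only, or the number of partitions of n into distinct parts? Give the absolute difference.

0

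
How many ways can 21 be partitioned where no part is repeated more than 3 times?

395

Systematic enumeration (by largest part, then next-largest, …) yields 395.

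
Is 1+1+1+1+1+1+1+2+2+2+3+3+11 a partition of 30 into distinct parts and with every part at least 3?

No

The parts sum to 30, and the condition 'all summands are distinct' is violated.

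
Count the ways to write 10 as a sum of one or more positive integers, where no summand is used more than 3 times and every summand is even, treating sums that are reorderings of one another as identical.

6

Listing the qualifying partitions of 10:
10
8, 2
6, 4
6, 2, 2
4, 4, 2
4, 2, 2, 2
Counting gives 6.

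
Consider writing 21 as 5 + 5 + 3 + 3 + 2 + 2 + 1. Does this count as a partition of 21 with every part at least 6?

No

The parts sum to 21, and the condition 'every summand is at least 6' is violated.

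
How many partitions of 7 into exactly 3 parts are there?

Enumerating:
5, 1, 1
4, 2, 1
3, 3, 1
3, 2, 2
Counting gives 4.

4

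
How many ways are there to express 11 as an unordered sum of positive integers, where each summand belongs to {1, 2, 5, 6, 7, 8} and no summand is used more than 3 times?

The partitions of 11 that satisfy the conditions:
8+2+1
8+1+1+1
7+2+2
7+2+1+1
6+5
6+2+2+1
6+2+1+1+1
5+5+1
5+2+2+2
5+2+2+1+1

10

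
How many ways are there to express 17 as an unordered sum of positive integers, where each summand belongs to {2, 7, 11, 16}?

They are:
11+2+2+2
7+2+2+2+2+2

2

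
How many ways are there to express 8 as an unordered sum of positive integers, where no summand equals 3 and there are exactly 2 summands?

The partitions of 8 that satisfy the conditions:
1+7
2+6
4+4
Counting gives 3.

3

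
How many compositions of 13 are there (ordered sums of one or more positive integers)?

Each of the 12 gaps between 13 units is either a break or not: 2^12 = 4096.

4096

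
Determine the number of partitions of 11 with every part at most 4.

A partial list (first 12 by largest part):
4,4,3
4,4,2,1
4,4,1,1,1
4,3,3,1
4,3,2,2
4,3,2,1,1
4,3,1,1,1,1
4,2,2,2,1
4,2,2,1,1,1
4,2,1,1,1,1,1
4,1,1,1,1,1,1,1
3,3,3,2
…and 15 more, for 27 total.

27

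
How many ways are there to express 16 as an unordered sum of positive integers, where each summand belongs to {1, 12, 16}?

Enumerating:
16
12+1+1+1+1
1+1+1+1+1+1+1+1+1+1+1+1+1+1+1+1

3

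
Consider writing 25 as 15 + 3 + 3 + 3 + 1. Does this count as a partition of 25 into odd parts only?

The parts sum to 25, and the condition 'every summand is odd' holds.

Yes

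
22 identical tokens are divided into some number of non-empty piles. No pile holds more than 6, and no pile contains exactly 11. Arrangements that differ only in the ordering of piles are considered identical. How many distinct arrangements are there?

A full systematic count gives 391.

391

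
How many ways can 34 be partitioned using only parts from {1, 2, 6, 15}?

Systematic enumeration (by largest part, then next-largest, …) yields 88.

88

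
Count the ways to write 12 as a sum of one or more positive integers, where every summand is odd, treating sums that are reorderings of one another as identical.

Enumerating:
11 + 1
9 + 3
9 + 1 + 1 + 1
7 + 5
7 + 3 + 1 + 1
7 + 1 + 1 + 1 + 1 + 1
5 + 5 + 1 + 1
5 + 3 + 3 + 1
5 + 3 + 1 + 1 + 1 + 1
5 + 1 + 1 + 1 + 1 + 1 + 1 + 1
3 + 3 + 3 + 3
3 + 3 + 3 + 1 + 1 + 1
3 + 3 + 1 + 1 + 1 + 1 + 1 + 1
3 + 1 + 1 + 1 + 1 + 1 + 1 + 1 + 1 + 1
1 + 1 + 1 + 1 + 1 + 1 + 1 + 1 + 1 + 1 + 1 + 1

15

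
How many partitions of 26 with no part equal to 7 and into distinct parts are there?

123

Systematic enumeration (by largest part, then next-largest, …) yields 123.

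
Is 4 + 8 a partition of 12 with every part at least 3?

The parts sum to 12, and the condition 'every summand is at least 3' holds.

Yes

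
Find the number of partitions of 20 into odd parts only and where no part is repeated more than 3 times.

A partial list (first 12 by largest part):
19,1
17,3
17,1,1,1
15,5
15,3,1,1
13,7
13,5,1,1
13,3,3,1
11,9
11,7,1,1
11,5,3,1
11,3,3,3
…and 15 more, for 27 total.

27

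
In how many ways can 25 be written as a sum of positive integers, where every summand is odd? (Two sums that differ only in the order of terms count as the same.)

142

Counting exhaustively, 142 partitions satisfy the conditions.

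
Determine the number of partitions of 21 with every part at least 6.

Listing the qualifying partitions of 21:
21
15 + 6
14 + 7
13 + 8
12 + 9
11 + 10
9 + 6 + 6
8 + 7 + 6
7 + 7 + 7

9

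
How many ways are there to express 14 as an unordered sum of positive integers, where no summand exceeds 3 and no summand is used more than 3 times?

They are:
3, 3, 3, 2, 2, 1
3, 3, 3, 2, 1, 1, 1
3, 3, 2, 2, 2, 1, 1
That's 3 in total.

3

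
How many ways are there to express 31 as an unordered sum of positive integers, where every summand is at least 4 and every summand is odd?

Listing the qualifying partitions of 31:
31
21 + 5 + 5
19 + 7 + 5
17 + 9 + 5
17 + 7 + 7
15 + 11 + 5
15 + 9 + 7
13 + 13 + 5
13 + 11 + 7
13 + 9 + 9
11 + 11 + 9
11 + 5 + 5 + 5 + 5
9 + 7 + 5 + 5 + 5
7 + 7 + 7 + 5 + 5
That's 14 in total.

14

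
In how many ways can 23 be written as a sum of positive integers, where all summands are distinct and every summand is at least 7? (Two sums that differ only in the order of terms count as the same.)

They are:
23
16, 7
15, 8
14, 9
13, 10
12, 11

6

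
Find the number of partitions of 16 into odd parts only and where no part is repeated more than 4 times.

19

Listing the qualifying partitions of 16:
15 + 1
13 + 3
13 + 1 + 1 + 1
11 + 5
11 + 3 + 1 + 1
9 + 7
9 + 5 + 1 + 1
9 + 3 + 3 + 1
9 + 3 + 1 + 1 + 1 + 1
7 + 7 + 1 + 1
7 + 5 + 3 + 1
7 + 5 + 1 + 1 + 1 + 1
7 + 3 + 3 + 3
7 + 3 + 3 + 1 + 1 + 1
5 + 5 + 5 + 1
5 + 5 + 3 + 3
5 + 5 + 3 + 1 + 1 + 1
5 + 3 + 3 + 3 + 1 + 1
3 + 3 + 3 + 3 + 1 + 1 + 1 + 1
That's 19 in total.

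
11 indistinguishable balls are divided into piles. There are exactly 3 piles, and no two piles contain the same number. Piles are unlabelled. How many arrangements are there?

5

Enumerating:
8,2,1
7,3,1
6,4,1
6,3,2
5,4,2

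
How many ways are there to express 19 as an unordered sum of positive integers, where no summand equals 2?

193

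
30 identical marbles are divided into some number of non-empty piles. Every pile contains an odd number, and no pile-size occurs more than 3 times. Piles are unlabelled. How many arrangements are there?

100

A full systematic count gives 100.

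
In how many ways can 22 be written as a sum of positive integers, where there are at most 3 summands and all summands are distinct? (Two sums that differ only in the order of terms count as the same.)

There are too many to list fully; the first 12 (by largest part) are:
22
21+1
20+2
19+3
19+2+1
18+4
18+3+1
17+5
17+4+1
17+3+2
16+6
16+5+1
…and 29 more, for 41 total.

41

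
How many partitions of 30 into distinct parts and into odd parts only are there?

Enumerating:
1+29
3+27
5+25
7+23
9+21
1+3+5+21
11+19
1+3+7+19
13+17
1+3+9+17
1+5+7+17
1+3+11+15
1+5+9+15
3+5+7+15
1+5+11+13
1+7+9+13
3+5+9+13
3+7+9+11
That's 18 in total.

18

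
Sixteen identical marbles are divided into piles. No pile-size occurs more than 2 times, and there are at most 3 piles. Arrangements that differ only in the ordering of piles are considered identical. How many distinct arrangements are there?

30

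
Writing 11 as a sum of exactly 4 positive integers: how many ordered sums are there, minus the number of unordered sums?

Ordered (compositions into 4 parts): C(10,3) = 120.
Unordered (partitions into 4 parts): 11.
Difference: 120 − 11 = 109.

109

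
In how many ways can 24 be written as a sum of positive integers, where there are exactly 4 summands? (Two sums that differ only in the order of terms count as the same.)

108

Systematic enumeration (by largest part, then next-largest, …) yields 108.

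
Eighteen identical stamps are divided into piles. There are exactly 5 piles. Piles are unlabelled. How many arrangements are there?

There are too many to list fully; the first 12 (by largest part) are:
14 + 1 + 1 + 1 + 1
13 + 2 + 1 + 1 + 1
12 + 3 + 1 + 1 + 1
12 + 2 + 2 + 1 + 1
11 + 4 + 1 + 1 + 1
11 + 3 + 2 + 1 + 1
11 + 2 + 2 + 2 + 1
10 + 5 + 1 + 1 + 1
10 + 4 + 2 + 1 + 1
10 + 3 + 3 + 1 + 1
10 + 3 + 2 + 2 + 1
10 + 2 + 2 + 2 + 2
…and 45 more, for 57 total.

57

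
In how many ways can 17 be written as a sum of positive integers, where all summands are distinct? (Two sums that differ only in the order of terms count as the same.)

There are too many to list fully; the first 12 (by largest part) are:
17
16, 1
15, 2
14, 3
14, 2, 1
13, 4
13, 3, 1
12, 5
12, 4, 1
12, 3, 2
11, 6
11, 5, 1
…and 26 more, for 38 total.

38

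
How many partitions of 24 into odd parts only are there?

Enumerating by decreasing first part gives 122 partitions in all.

122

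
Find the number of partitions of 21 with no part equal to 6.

616

Enumerating by decreasing first part gives 616 partitions in all.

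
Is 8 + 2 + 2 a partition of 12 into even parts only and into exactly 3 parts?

Yes

The parts sum to 12, and the condition 'every summand is even' holds; the condition 'there are exactly 3 summands' holds.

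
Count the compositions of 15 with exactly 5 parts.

1001

Place 4 bars in the 14 internal gaps of a row of 15 dots: C(14,4) = 1001.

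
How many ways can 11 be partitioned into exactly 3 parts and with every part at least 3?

2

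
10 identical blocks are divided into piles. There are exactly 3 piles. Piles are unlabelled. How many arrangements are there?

Enumerating:
8 + 1 + 1
7 + 2 + 1
6 + 3 + 1
6 + 2 + 2
5 + 4 + 1
5 + 3 + 2
4 + 4 + 2
4 + 3 + 3

8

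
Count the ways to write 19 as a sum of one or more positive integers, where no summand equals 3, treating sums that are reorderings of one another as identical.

259

Systematic enumeration (by largest part, then next-largest, …) yields 259.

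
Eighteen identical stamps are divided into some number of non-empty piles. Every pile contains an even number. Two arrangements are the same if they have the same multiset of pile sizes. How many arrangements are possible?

There are too many to list fully; the first 12 (by largest part) are:
18
16, 2
14, 4
14, 2, 2
12, 6
12, 4, 2
12, 2, 2, 2
10, 8
10, 6, 2
10, 4, 4
10, 4, 2, 2
10, 2, 2, 2, 2
…and 18 more, for 30 total.

30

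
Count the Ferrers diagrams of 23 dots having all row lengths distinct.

Enumerating by decreasing first part gives 104 partitions in all.

104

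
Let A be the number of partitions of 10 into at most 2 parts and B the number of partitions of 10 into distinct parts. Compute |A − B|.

Partitions of 10 into at most 2 parts: 6.
Partitions of 10 into distinct parts: 10.
|6 − 10| = 4.

4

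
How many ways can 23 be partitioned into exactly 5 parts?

There are 141 such partitions.

141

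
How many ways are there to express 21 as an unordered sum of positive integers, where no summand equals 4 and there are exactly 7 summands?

61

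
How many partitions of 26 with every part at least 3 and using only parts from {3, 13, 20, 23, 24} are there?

3

They are:
3,23
3,3,20
13,13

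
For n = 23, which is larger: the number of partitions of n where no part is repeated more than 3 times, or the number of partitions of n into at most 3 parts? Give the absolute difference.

536

Partitions of 23 where no part is repeated more than 3 times: 592.
Partitions of 23 into at most 3 parts: 56.
|592 − 56| = 536.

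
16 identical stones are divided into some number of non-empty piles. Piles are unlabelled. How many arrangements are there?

231

Systematic enumeration (by largest part, then next-largest, …) yields 231.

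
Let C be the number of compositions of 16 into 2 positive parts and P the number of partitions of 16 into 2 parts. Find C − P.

Compositions: C(15,1) = 15.
Unordered (partitions into 2 parts): 8.
Difference: 15 − 8 = 7.

7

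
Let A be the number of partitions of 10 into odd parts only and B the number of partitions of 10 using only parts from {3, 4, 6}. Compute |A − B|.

Partitions of 10 into odd parts only: 10.
Partitions of 10 using only parts from {3, 4, 6}: 2.
|10 − 2| = 8.

8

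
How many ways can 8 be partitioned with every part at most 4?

The partitions of 8 that satisfy the conditions:
4,4
4,3,1
4,2,2
4,2,1,1
4,1,1,1,1
3,3,2
3,3,1,1
3,2,2,1
3,2,1,1,1
3,1,1,1,1,1
2,2,2,2
2,2,2,1,1
2,2,1,1,1,1
2,1,1,1,1,1,1
1,1,1,1,1,1,1,1

15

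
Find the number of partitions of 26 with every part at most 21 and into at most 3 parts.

61

A partial list (first 12 by largest part):
21, 5
21, 4, 1
21, 3, 2
20, 6
20, 5, 1
20, 4, 2
20, 3, 3
19, 7
19, 6, 1
19, 5, 2
19, 4, 3
18, 8
…and 49 more, for 61 total.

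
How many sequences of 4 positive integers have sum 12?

A composition of 12 into 4 positive parts is chosen by placing 3 dividers among the 11 gaps between 12 units: C(11,3) = 165.

165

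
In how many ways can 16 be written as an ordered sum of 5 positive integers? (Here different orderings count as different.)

1365

By stars and bars with positive parts, the count is C(15,4) = 1365.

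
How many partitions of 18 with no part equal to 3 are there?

Direct enumeration gives 209 partitions.

209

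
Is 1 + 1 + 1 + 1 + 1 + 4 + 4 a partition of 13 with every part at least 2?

The parts sum to 13, and the condition 'every summand is at least 2' is violated.

No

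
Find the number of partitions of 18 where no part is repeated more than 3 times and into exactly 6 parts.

42

There are too many to list fully; the first 12 (by largest part) are:
11, 2, 2, 1, 1, 1
10, 3, 2, 1, 1, 1
10, 2, 2, 2, 1, 1
9, 4, 2, 1, 1, 1
9, 3, 3, 1, 1, 1
9, 3, 2, 2, 1, 1
8, 5, 2, 1, 1, 1
8, 4, 3, 1, 1, 1
8, 4, 2, 2, 1, 1
8, 3, 3, 2, 1, 1
8, 3, 2, 2, 2, 1
7, 6, 2, 1, 1, 1
…and 30 more, for 42 total.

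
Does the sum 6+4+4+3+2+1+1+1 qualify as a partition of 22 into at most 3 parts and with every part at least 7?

The parts sum to 22, and the condition 'there are at most 3 summands' is violated.

No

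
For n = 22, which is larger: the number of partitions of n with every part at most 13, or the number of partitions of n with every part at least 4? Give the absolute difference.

Partitions of 22 with every part at most 13: 935.
Partitions of 22 with every part at least 4: 34.
|935 − 34| = 901.

901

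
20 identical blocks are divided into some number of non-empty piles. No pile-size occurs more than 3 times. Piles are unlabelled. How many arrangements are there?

320

Counting exhaustively, 320 partitions satisfy the conditions.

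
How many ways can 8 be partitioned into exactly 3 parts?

5

Enumerating:
6 + 1 + 1
5 + 2 + 1
4 + 3 + 1
4 + 2 + 2
3 + 3 + 2
That's 5 in total.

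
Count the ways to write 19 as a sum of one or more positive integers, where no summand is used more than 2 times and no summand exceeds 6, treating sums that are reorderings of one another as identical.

A partial list (first 12 by largest part):
6+6+5+2
6+6+5+1+1
6+6+4+3
6+6+4+2+1
6+6+3+3+1
6+6+3+2+2
6+6+3+2+1+1
6+5+5+3
6+5+5+2+1
6+5+4+4
6+5+4+3+1
6+5+4+2+2
…and 21 more, for 33 total.

33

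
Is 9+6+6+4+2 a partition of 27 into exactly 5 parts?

Yes

The parts sum to 27, and the condition 'there are exactly 5 summands' holds.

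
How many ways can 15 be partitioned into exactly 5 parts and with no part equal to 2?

12

Listing the qualifying partitions of 15:
11 + 1 + 1 + 1 + 1
9 + 3 + 1 + 1 + 1
8 + 4 + 1 + 1 + 1
7 + 5 + 1 + 1 + 1
7 + 3 + 3 + 1 + 1
6 + 6 + 1 + 1 + 1
6 + 4 + 3 + 1 + 1
5 + 5 + 3 + 1 + 1
5 + 4 + 4 + 1 + 1
5 + 3 + 3 + 3 + 1
4 + 4 + 3 + 3 + 1
3 + 3 + 3 + 3 + 3
Counting gives 12.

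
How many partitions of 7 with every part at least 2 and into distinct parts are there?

3

The partitions of 7 that satisfy the conditions:
7
5, 2
4, 3
Counting gives 3.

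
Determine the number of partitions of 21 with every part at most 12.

725

There are 725 such partitions.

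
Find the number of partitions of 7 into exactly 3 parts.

The partitions of 7 that satisfy the conditions:
5+1+1
4+2+1
3+3+1
3+2+2

4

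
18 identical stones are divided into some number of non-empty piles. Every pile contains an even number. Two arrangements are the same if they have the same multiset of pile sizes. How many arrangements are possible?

30

A partial list (first 12 by largest part):
18
16+2
14+4
14+2+2
12+6
12+4+2
12+2+2+2
10+8
10+6+2
10+4+4
10+4+2+2
10+2+2+2+2
…and 18 more, for 30 total.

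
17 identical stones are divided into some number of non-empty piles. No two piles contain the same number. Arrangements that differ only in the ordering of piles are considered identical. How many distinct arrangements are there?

38

There are too many to list fully; the first 12 (by largest part) are:
17
1 + 16
2 + 15
3 + 14
1 + 2 + 14
4 + 13
1 + 3 + 13
5 + 12
1 + 4 + 12
2 + 3 + 12
6 + 11
1 + 5 + 11
…and 26 more, for 38 total.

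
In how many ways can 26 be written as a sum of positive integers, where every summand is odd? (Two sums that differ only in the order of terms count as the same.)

There are 165 such partitions.

165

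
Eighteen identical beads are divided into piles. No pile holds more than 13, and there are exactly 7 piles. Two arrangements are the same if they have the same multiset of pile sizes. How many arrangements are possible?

A partial list (first 12 by largest part):
1+1+1+1+1+1+12
1+1+1+1+1+2+11
1+1+1+1+1+3+10
1+1+1+1+2+2+10
1+1+1+1+1+4+9
1+1+1+1+2+3+9
1+1+1+2+2+2+9
1+1+1+1+1+5+8
1+1+1+1+2+4+8
1+1+1+1+3+3+8
1+1+1+2+2+3+8
1+1+2+2+2+2+8
…and 37 more, for 49 total.

49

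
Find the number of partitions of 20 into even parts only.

There are too many to list fully; the first 12 (by largest part) are:
20
18 + 2
16 + 4
16 + 2 + 2
14 + 6
14 + 4 + 2
14 + 2 + 2 + 2
12 + 8
12 + 6 + 2
12 + 4 + 4
12 + 4 + 2 + 2
12 + 2 + 2 + 2 + 2
…and 30 more, for 42 total.

42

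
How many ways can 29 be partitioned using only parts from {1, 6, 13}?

Enumerating:
13,13,1,1,1
13,6,6,1,1,1,1
13,6,1,1,1,1,1,1,1,1,1,1
13,1,1,1,1,1,1,1,1,1,1,1,1,1,1,1,1
6,6,6,6,1,1,1,1,1
6,6,6,1,1,1,1,1,1,1,1,1,1,1
6,6,1,1,1,1,1,1,1,1,1,1,1,1,1,1,1,1,1
6,1,1,1,1,1,1,1,1,1,1,1,1,1,1,1,1,1,1,1,1,1,1,1
1,1,1,1,1,1,1,1,1,1,1,1,1,1,1,1,1,1,1,1,1,1,1,1,1,1,1,1,1

9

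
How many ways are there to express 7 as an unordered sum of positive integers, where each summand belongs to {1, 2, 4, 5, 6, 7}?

10

Enumerating:
7
6, 1
5, 2
5, 1, 1
4, 2, 1
4, 1, 1, 1
2, 2, 2, 1
2, 2, 1, 1, 1
2, 1, 1, 1, 1, 1
1, 1, 1, 1, 1, 1, 1
That's 10 in total.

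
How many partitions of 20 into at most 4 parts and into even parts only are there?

23

Listing the qualifying partitions of 20:
20
2, 18
4, 16
2, 2, 16
6, 14
2, 4, 14
2, 2, 2, 14
8, 12
2, 6, 12
4, 4, 12
2, 2, 4, 12
10, 10
2, 8, 10
4, 6, 10
2, 2, 6, 10
2, 4, 4, 10
4, 8, 8
2, 2, 8, 8
6, 6, 8
2, 4, 6, 8
4, 4, 4, 8
2, 6, 6, 6
4, 4, 6, 6
That's 23 in total.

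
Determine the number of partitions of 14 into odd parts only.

22

Listing the qualifying partitions of 14:
13, 1
11, 3
11, 1, 1, 1
9, 5
9, 3, 1, 1
9, 1, 1, 1, 1, 1
7, 7
7, 5, 1, 1
7, 3, 3, 1
7, 3, 1, 1, 1, 1
7, 1, 1, 1, 1, 1, 1, 1
5, 5, 3, 1
5, 5, 1, 1, 1, 1
5, 3, 3, 3
5, 3, 3, 1, 1, 1
5, 3, 1, 1, 1, 1, 1, 1
5, 1, 1, 1, 1, 1, 1, 1, 1, 1
3, 3, 3, 3, 1, 1
3, 3, 3, 1, 1, 1, 1, 1
3, 3, 1, 1, 1, 1, 1, 1, 1, 1
3, 1, 1, 1, 1, 1, 1, 1, 1, 1, 1, 1
1, 1, 1, 1, 1, 1, 1, 1, 1, 1, 1, 1, 1, 1
That's 22 in total.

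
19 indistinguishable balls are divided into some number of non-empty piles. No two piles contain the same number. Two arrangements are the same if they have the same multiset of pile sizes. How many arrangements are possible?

A partial list (first 12 by largest part):
19
18 + 1
17 + 2
16 + 3
16 + 2 + 1
15 + 4
15 + 3 + 1
14 + 5
14 + 4 + 1
14 + 3 + 2
13 + 6
13 + 5 + 1
…and 42 more, for 54 total.

54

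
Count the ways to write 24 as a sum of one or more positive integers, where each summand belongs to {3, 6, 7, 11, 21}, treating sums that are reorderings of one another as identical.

9

The partitions of 24 that satisfy the conditions:
3 + 21
6 + 7 + 11
3 + 3 + 7 + 11
3 + 7 + 7 + 7
6 + 6 + 6 + 6
3 + 3 + 6 + 6 + 6
3 + 3 + 3 + 3 + 6 + 6
3 + 3 + 3 + 3 + 3 + 3 + 6
3 + 3 + 3 + 3 + 3 + 3 + 3 + 3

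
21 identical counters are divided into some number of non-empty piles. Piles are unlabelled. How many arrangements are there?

792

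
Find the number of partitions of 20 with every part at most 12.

582

Systematic enumeration (by largest part, then next-largest, …) yields 582.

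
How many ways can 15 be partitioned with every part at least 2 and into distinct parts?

They are:
15
2+13
3+12
4+11
5+10
2+3+10
6+9
2+4+9
7+8
2+5+8
3+4+8
2+6+7
3+5+7
4+5+6
2+3+4+6

15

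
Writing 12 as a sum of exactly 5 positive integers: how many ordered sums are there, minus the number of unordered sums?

Ordered (compositions into 5 parts): C(11,4) = 330.
Partitions of 12 into exactly 5 parts: 13.
Difference: 330 − 13 = 317.

317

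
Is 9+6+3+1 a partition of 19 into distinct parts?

Yes

The parts sum to 19, and the condition 'all summands are distinct' holds.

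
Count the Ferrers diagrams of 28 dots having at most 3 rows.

80

A full systematic count gives 80.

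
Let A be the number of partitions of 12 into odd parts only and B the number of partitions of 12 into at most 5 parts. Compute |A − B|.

Partitions of 12 into odd parts only: 15.
Partitions of 12 into at most 5 parts: 47.
|15 − 47| = 32.

32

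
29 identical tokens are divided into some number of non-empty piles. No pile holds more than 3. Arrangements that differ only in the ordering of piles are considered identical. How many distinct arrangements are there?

85

Enumerating by decreasing first part gives 85 partitions in all.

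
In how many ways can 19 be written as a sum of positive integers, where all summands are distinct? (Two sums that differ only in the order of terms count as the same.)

There are too many to list fully; the first 12 (by largest part) are:
19
18, 1
17, 2
16, 3
16, 2, 1
15, 4
15, 3, 1
14, 5
14, 4, 1
14, 3, 2
13, 6
13, 5, 1
…and 42 more, for 54 total.

54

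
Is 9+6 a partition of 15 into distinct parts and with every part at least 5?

The parts sum to 15, and the condition 'all summands are distinct' holds; the condition 'every summand is at least 5' holds.

Yes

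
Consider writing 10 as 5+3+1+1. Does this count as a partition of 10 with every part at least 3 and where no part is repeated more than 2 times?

The parts sum to 10, and the condition 'every summand is at least 3' is violated.

No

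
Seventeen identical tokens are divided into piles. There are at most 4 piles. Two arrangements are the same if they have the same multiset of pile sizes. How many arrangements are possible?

A full systematic count gives 72.

72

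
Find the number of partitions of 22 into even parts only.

There are too many to list fully; the first 12 (by largest part) are:
22
2, 20
4, 18
2, 2, 18
6, 16
2, 4, 16
2, 2, 2, 16
8, 14
2, 6, 14
4, 4, 14
2, 2, 4, 14
2, 2, 2, 2, 14
…and 44 more, for 56 total.

56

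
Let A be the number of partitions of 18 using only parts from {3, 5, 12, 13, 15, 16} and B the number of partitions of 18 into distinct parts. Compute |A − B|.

41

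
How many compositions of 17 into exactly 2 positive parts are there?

16

A composition of 17 into 2 positive parts is chosen by placing 1 dividers among the 16 gaps between 17 units: C(16,1) = 16.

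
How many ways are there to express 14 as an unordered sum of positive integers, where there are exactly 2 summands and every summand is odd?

Enumerating:
13, 1
11, 3
9, 5
7, 7

4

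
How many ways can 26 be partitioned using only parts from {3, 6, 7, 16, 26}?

5

Enumerating:
26
16, 7, 3
7, 7, 6, 6
7, 7, 6, 3, 3
7, 7, 3, 3, 3, 3
That's 5 in total.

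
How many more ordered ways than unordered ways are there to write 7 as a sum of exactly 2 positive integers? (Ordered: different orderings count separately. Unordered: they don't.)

3

Compositions: C(6,1) = 6.
Unordered (partitions into 2 parts): 3.
Difference: 6 − 3 = 3.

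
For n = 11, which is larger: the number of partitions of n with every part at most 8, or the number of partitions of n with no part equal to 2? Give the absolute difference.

Partitions of 11 with every part at most 8: 52.
Partitions of 11 with no part equal to 2: 26.
|52 − 26| = 26.

26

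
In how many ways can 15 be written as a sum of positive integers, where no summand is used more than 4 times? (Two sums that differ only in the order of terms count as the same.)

127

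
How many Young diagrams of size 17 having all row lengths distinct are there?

38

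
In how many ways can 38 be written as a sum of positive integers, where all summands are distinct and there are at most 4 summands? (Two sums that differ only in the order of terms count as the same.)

Enumerating by decreasing first part gives 370 partitions in all.

370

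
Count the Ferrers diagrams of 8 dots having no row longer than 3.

10

They are:
3 + 3 + 2
3 + 3 + 1 + 1
3 + 2 + 2 + 1
3 + 2 + 1 + 1 + 1
3 + 1 + 1 + 1 + 1 + 1
2 + 2 + 2 + 2
2 + 2 + 2 + 1 + 1
2 + 2 + 1 + 1 + 1 + 1
2 + 1 + 1 + 1 + 1 + 1 + 1
1 + 1 + 1 + 1 + 1 + 1 + 1 + 1
Counting gives 10.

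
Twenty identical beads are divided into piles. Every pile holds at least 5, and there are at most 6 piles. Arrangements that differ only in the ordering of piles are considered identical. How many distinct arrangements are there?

They are:
20
5+15
6+14
7+13
8+12
9+11
10+10
5+5+10
5+6+9
5+7+8
6+6+8
6+7+7
5+5+5+5

13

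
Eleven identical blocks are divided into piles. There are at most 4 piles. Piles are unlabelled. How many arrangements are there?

27

A partial list (first 12 by largest part):
11
10+1
9+2
9+1+1
8+3
8+2+1
8+1+1+1
7+4
7+3+1
7+2+2
7+2+1+1
6+5
…and 15 more, for 27 total.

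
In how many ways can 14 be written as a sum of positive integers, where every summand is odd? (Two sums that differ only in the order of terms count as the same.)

22

Listing the qualifying partitions of 14:
13,1
11,3
11,1,1,1
9,5
9,3,1,1
9,1,1,1,1,1
7,7
7,5,1,1
7,3,3,1
7,3,1,1,1,1
7,1,1,1,1,1,1,1
5,5,3,1
5,5,1,1,1,1
5,3,3,3
5,3,3,1,1,1
5,3,1,1,1,1,1,1
5,1,1,1,1,1,1,1,1,1
3,3,3,3,1,1
3,3,3,1,1,1,1,1
3,3,1,1,1,1,1,1,1,1
3,1,1,1,1,1,1,1,1,1,1,1
1,1,1,1,1,1,1,1,1,1,1,1,1,1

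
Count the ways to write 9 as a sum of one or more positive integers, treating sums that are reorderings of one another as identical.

A partial list (first 12 by largest part):
9
1,8
2,7
1,1,7
3,6
1,2,6
1,1,1,6
4,5
1,3,5
2,2,5
1,1,2,5
1,1,1,1,5
…and 18 more, for 30 total.

30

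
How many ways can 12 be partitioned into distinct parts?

They are:
12
1 + 11
2 + 10
3 + 9
1 + 2 + 9
4 + 8
1 + 3 + 8
5 + 7
1 + 4 + 7
2 + 3 + 7
1 + 5 + 6
2 + 4 + 6
1 + 2 + 3 + 6
3 + 4 + 5
1 + 2 + 4 + 5
Counting gives 15.

15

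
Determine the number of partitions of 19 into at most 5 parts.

Direct enumeration gives 164 partitions.

164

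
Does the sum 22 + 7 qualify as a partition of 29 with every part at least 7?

Yes

The parts sum to 29, and the condition 'every summand is at least 7' holds.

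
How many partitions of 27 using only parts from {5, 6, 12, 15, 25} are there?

They are:
12 + 15
6 + 6 + 15
5 + 5 + 5 + 12
5 + 5 + 5 + 6 + 6
Counting gives 4.

4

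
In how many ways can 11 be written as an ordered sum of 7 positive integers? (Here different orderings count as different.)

Equivalently, choose which 6 of the 10 gaps become plus signs: C(10,6) = 210.

210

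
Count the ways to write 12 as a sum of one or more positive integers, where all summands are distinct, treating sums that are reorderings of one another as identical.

Listing the qualifying partitions of 12:
12
11 + 1
10 + 2
9 + 3
9 + 2 + 1
8 + 4
8 + 3 + 1
7 + 5
7 + 4 + 1
7 + 3 + 2
6 + 5 + 1
6 + 4 + 2
6 + 3 + 2 + 1
5 + 4 + 3
5 + 4 + 2 + 1

15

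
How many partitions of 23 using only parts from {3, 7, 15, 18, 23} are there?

2

Enumerating:
23
7 + 7 + 3 + 3 + 3
Counting gives 2.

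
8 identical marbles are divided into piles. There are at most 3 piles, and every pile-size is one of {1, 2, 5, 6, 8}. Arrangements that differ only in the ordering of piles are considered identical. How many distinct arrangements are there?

Enumerating:
8
6, 2
6, 1, 1
5, 2, 1
Counting gives 4.

4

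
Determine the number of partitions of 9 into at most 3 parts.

12

The partitions of 9 that satisfy the conditions:
9
8,1
7,2
7,1,1
6,3
6,2,1
5,4
5,3,1
5,2,2
4,4,1
4,3,2
3,3,3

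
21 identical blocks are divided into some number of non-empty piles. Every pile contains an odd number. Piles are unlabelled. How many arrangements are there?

Counting exhaustively, 76 partitions satisfy the conditions.

76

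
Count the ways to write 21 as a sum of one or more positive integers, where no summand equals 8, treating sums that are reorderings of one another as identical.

Direct enumeration gives 691 partitions.

691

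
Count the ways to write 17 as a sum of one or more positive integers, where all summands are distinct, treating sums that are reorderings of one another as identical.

A partial list (first 12 by largest part):
17
1+16
2+15
3+14
1+2+14
4+13
1+3+13
5+12
1+4+12
2+3+12
6+11
1+5+11
…and 26 more, for 38 total.

38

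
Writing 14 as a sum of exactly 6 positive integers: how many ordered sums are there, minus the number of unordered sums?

1267

Compositions: C(13,5) = 1287.
Partitions of 14 into exactly 6 parts: 20.
Difference: 1287 − 20 = 1267.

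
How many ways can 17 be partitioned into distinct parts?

There are too many to list fully; the first 12 (by largest part) are:
17
16,1
15,2
14,3
14,2,1
13,4
13,3,1
12,5
12,4,1
12,3,2
11,6
11,5,1
…and 26 more, for 38 total.

38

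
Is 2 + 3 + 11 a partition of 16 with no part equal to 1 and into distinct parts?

Yes

The parts sum to 16, and the condition 'no summand equals 1' holds; the condition 'all summands are distinct' holds.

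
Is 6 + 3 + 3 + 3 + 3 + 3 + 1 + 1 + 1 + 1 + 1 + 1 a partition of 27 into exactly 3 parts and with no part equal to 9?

The parts sum to 27, and the condition 'there are exactly 3 summands' is violated.

No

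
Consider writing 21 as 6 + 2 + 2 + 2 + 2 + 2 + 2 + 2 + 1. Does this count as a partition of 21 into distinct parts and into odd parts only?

The parts sum to 21, and the condition 'all summands are distinct' is violated.

No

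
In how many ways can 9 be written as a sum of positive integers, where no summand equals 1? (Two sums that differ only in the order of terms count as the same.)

8

Listing the qualifying partitions of 9:
9
7,2
6,3
5,4
5,2,2
4,3,2
3,3,3
3,2,2,2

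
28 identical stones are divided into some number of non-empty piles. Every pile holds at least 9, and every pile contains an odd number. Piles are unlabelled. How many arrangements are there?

Enumerating:
19+9
17+11
15+13

3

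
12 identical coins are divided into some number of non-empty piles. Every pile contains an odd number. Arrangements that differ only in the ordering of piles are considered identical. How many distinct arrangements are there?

They are:
11 + 1
9 + 3
9 + 1 + 1 + 1
7 + 5
7 + 3 + 1 + 1
7 + 1 + 1 + 1 + 1 + 1
5 + 5 + 1 + 1
5 + 3 + 3 + 1
5 + 3 + 1 + 1 + 1 + 1
5 + 1 + 1 + 1 + 1 + 1 + 1 + 1
3 + 3 + 3 + 3
3 + 3 + 3 + 1 + 1 + 1
3 + 3 + 1 + 1 + 1 + 1 + 1 + 1
3 + 1 + 1 + 1 + 1 + 1 + 1 + 1 + 1 + 1
1 + 1 + 1 + 1 + 1 + 1 + 1 + 1 + 1 + 1 + 1 + 1
That's 15 in total.

15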